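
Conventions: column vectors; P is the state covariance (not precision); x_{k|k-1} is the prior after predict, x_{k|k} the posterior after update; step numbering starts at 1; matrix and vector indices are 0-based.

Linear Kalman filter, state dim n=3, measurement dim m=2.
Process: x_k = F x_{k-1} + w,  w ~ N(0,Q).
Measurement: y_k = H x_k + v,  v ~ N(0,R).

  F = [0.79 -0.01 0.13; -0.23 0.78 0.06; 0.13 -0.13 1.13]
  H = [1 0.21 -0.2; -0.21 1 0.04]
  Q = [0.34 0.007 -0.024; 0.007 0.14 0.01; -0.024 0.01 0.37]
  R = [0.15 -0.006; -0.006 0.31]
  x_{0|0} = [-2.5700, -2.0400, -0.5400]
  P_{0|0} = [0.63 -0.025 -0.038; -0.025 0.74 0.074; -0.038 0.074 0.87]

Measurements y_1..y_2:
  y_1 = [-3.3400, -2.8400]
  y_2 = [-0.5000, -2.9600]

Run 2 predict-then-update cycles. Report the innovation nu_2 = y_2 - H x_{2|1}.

step 1: x^-=[-2.0801, -1.0325, -0.6791]  P^-=[0.7404 -0.1151 0.1354; -0.1151 0.6436 0.0461; 0.1354 0.0461 1.4720]  S=[0.8712 -0.1459; -0.1459 1.0384]  K=[0.7662 -0.1478; 0.1233 0.6622; -0.1629 0.0508]  nu=[-1.1789, -2.2172]  x^+=[-2.6558, -2.6460, -0.5997]  P^+=[0.1732 -0.0245 0.2611; -0.0245 0.1989 0.0138; 0.2611 0.0138 1.4438]
step 2: x^-=[-2.1496, -1.4891, -0.6789]  P^-=[0.5265 -0.0239 0.4458; -0.0239 0.2782 0.0256; 0.4458 0.0256 2.2934]  S=[0.5900 -0.0677; -0.0677 0.6197]  K=[0.7202 -0.1096; 0.1037 0.4700; -0.0084 0.0373]  nu=[1.8265, -1.8952]  x^+=[-0.6265, -2.1904, -0.7650]  P^+=[0.2024 -0.0139 0.4538; -0.0139 0.1416 0.0152; 0.4538 0.0152 2.2924]

innov = [1.8265, -1.8952]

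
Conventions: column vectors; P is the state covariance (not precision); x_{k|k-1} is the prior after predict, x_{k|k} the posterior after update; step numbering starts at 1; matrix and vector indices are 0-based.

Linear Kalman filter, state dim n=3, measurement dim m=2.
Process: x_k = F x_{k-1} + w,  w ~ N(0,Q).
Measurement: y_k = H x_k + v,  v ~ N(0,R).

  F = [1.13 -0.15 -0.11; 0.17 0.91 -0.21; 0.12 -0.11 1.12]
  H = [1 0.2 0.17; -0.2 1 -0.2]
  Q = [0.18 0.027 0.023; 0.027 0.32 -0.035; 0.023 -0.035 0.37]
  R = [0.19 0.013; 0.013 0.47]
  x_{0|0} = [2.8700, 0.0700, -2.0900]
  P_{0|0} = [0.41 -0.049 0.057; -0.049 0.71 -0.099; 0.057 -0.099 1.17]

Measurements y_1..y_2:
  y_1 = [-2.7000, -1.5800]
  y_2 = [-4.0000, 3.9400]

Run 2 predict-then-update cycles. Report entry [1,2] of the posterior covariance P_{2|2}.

step 1: x^-=[3.4625, 0.9905, -2.0041]  P^-=[0.7328 -0.0211 0.0400; -0.0211 0.9900 -0.4711; 0.0400 -0.4711 1.8932]  S=[0.9903 -0.0907; -0.0907 1.7651]  K=[0.7370 -0.0616; 0.1550 0.6246; 0.2267 -0.4743]  nu=[-6.0199, -2.2788]  x^+=[-0.8337, -1.3662, -2.2883]  P^+=[0.1800 -0.0254 -0.2101; -0.0254 0.2951 0.0232; -0.2101 0.0232 1.4257]
step 2: x^-=[-0.4855, -0.9044, -2.5126]  P^-=[0.4954 0.0810 -0.3865; 0.0810 0.6308 -0.4091; -0.3865 -0.4091 2.1030]  S=[0.6445 0.0836; 0.0836 1.3050]  K=[0.6916 0.0011; 0.1455 0.5243; -0.0979 -0.5702]  nu=[-2.9065, 4.2448]  x^+=[-2.4911, 0.8983, -4.6486]  P^+=[0.1869 -0.0149 -0.3091; -0.0149 0.2456 0.0015; -0.3091 0.0015 1.6632]

P_post[1,2] = 0.0015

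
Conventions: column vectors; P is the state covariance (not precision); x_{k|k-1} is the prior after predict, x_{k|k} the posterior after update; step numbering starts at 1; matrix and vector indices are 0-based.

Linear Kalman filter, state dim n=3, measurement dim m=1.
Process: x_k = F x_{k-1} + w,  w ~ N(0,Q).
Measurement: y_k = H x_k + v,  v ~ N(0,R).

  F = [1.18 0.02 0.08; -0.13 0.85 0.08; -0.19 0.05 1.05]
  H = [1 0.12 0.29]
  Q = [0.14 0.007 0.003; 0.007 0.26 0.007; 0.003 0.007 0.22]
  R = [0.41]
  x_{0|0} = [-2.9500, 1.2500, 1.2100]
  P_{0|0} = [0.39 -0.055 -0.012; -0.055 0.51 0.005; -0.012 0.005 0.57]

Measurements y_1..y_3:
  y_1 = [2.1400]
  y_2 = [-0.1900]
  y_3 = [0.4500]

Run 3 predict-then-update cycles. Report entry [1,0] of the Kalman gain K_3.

K[1,0] = 0.0665

step 1: x^-=[-3.3592, 1.5428, 1.8935]  P^-=[0.6820 -0.0962 -0.0536; -0.0962 0.6518 0.1017; -0.0536 0.1017 0.8701]  S=[1.1275]  K=[0.5809; 0.0102; 0.1871]  nu=[4.7649]  x^+=[-0.5913, 1.5915, 2.7848]  P^+=[0.3016 -0.1029 -0.1762; -0.1029 0.6517 0.0996; -0.1762 0.0996 0.8307]
step 2: x^-=[-0.4431, 1.6524, 3.1160]  P^-=[0.5277 -0.1337 -0.2130; -0.1337 0.7812 0.2452; -0.2130 0.2452 1.2310]  S=[0.9140]  K=[0.4923; 0.0341; 0.1898]  nu=[-0.8488]  x^+=[-0.8610, 1.6235, 2.9549]  P^+=[0.3062 -0.1490 -0.2984; -0.1490 0.7801 0.2393; -0.2984 0.2393 1.1981]
step 3: x^-=[-0.7471, 1.7283, 3.3474]  P^-=[0.5118 -0.1765 -0.3316; -0.1765 0.9082 0.4332; -0.3316 0.4332 1.7009]  S=[0.8734]  K=[0.4516; 0.0665; 0.2446]  nu=[0.0189]  x^+=[-0.7385, 1.7295, 3.3520]  P^+=[0.3336 -0.2028 -0.4281; -0.2028 0.9043 0.4190; -0.4281 0.4190 1.6487]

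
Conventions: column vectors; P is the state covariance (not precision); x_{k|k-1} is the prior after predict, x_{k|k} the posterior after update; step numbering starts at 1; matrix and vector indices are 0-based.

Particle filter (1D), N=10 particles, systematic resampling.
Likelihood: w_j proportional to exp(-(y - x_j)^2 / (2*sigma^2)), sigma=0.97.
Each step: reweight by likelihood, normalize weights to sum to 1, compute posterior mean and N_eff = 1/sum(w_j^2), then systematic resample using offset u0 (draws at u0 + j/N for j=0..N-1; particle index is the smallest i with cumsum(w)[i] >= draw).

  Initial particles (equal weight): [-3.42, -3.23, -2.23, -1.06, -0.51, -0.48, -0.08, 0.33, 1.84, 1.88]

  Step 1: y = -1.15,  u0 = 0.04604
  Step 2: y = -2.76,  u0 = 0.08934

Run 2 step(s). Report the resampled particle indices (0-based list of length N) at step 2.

resampled_idx = [0, 0, 0, 1, 1, 1, 1, 2, 4, 8]

step 1: w=[0.0155, 0.0241, 0.1292, 0.2391, 0.1932, 0.1892, 0.1307, 0.0750, 0.0021, 0.0018]  mean=-0.8404  Neff=5.8635  idx=[2, 2, 3, 3, 4, 4, 5, 5, 6, 7]
step 2: w=[0.3525, 0.3525, 0.0881, 0.0881, 0.0278, 0.0278, 0.0258, 0.0258, 0.0090, 0.0026]  mean=-1.8119  Neff=3.7453  idx=[0, 0, 0, 1, 1, 1, 1, 2, 4, 8]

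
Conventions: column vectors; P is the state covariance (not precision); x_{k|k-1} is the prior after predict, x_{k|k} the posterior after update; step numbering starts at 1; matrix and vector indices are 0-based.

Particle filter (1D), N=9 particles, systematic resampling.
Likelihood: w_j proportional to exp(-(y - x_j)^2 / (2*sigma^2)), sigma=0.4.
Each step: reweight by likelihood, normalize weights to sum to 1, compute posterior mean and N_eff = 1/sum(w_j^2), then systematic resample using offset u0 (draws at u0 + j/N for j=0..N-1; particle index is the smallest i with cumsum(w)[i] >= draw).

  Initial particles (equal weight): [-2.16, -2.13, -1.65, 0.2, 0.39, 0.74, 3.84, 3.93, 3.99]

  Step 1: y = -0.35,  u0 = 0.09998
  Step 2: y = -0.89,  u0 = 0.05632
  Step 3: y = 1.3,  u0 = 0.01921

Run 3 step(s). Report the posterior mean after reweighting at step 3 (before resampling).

step 1: w=[0.0001, 0.0001, 0.0085, 0.6489, 0.3017, 0.0408, 0.0000, 0.0000, 0.0000]  mean=0.2633  Neff=1.9461  idx=[3, 3, 3, 3, 3, 3, 4, 4, 5]
step 2: w=[0.1539, 0.1539, 0.1539, 0.1539, 0.1539, 0.1539, 0.0377, 0.0377, 0.0016]  mean=0.2152  Neff=6.9032  idx=[0, 1, 1, 2, 3, 3, 4, 5, 6]
step 3: w=[0.0885, 0.0885, 0.0885, 0.0885, 0.0885, 0.0885, 0.0885, 0.0885, 0.2919]  mean=0.2555  Neff=6.7615  idx=[0, 1, 2, 3, 5, 6, 7, 8, 8]

post_mean = 0.2555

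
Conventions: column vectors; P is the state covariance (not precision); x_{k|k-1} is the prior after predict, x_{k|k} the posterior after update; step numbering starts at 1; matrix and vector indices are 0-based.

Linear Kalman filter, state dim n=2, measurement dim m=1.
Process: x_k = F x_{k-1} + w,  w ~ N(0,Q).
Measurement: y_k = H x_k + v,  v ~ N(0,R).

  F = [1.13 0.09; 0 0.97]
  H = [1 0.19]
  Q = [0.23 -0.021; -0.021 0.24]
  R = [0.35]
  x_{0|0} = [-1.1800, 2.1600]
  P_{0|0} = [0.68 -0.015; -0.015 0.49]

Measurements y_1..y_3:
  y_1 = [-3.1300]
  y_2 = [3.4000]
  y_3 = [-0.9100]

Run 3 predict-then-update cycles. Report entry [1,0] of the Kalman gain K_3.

step 1: x^-=[-1.1390, 2.0952]  P^-=[1.0992 0.0053; 0.0053 0.7010]  S=[1.4765]  K=[0.7451; 0.0938]  nu=[-2.3891]  x^+=[-2.9192, 1.8710]  P^+=[0.2794 -0.0979; -0.0979 0.6880]
step 2: x^-=[-3.1303, 1.8149]  P^-=[0.5724 -0.0682; -0.0682 0.8874]  S=[0.9285]  K=[0.6025; 0.1081]  nu=[6.1855]  x^+=[0.5966, 2.4835]  P^+=[0.2353 -0.1287; -0.1287 0.8765]
step 3: x^-=[0.8977, 2.4090]  P^-=[0.5114 -0.0856; -0.0856 1.0647]  S=[0.8673]  K=[0.5709; 0.1346]  nu=[-2.2654]  x^+=[-0.3956, 2.1041]  P^+=[0.2287 -0.1522; -0.1522 1.0490]

K[1,0] = 0.1346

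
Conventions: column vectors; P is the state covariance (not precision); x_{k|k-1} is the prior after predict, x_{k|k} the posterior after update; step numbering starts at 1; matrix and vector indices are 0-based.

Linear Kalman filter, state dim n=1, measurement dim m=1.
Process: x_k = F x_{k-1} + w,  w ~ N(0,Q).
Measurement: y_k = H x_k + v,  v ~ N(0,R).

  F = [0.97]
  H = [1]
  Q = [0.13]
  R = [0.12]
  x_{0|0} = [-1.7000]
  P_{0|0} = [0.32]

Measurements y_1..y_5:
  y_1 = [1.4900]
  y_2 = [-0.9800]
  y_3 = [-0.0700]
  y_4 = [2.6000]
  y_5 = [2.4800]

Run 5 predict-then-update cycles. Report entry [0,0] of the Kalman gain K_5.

K[0,0] = 0.6258

step 1: x^-=[-1.6490]  P^-=[0.4311]  S=[0.5511]  K=[0.7822]  nu=[3.1390]  x^+=[0.8065]  P^+=[0.0939]
step 2: x^-=[0.7823]  P^-=[0.2183]  S=[0.3383]  K=[0.6453]  nu=[-1.7623]  x^+=[-0.3549]  P^+=[0.0774]
step 3: x^-=[-0.3443]  P^-=[0.2029]  S=[0.3229]  K=[0.6283]  nu=[0.2743]  x^+=[-0.1719]  P^+=[0.0754]
step 4: x^-=[-0.1668]  P^-=[0.2009]  S=[0.3209]  K=[0.6261]  nu=[2.7668]  x^+=[1.5655]  P^+=[0.0751]
step 5: x^-=[1.5185]  P^-=[0.2007]  S=[0.3207]  K=[0.6258]  nu=[0.9615]  x^+=[2.1202]  P^+=[0.0751]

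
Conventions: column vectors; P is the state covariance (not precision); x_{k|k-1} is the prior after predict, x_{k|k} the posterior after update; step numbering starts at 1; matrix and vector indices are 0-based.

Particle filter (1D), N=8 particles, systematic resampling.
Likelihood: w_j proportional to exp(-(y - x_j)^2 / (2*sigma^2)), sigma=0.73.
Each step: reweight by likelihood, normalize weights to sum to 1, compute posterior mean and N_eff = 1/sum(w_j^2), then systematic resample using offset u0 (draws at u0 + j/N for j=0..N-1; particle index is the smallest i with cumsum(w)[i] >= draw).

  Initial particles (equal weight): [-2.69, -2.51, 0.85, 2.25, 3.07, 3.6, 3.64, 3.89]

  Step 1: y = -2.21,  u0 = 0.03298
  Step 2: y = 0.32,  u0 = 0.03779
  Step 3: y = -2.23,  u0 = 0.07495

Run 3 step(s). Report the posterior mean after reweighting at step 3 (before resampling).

step 1: w=[0.4671, 0.5328, 0.0001, 0.0000, 0.0000, 0.0000, 0.0000, 0.0000]  mean=-2.5938  Neff=1.9917  idx=[0, 0, 0, 0, 1, 1, 1, 1]
step 2: w=[0.0679, 0.0679, 0.0679, 0.0679, 0.1821, 0.1821, 0.1821, 0.1821]  mean=-2.5589  Neff=6.6193  idx=[0, 2, 4, 4, 5, 6, 6, 7]
step 3: w=[0.1137, 0.1137, 0.1288, 0.1288, 0.1288, 0.1288, 0.1288, 0.1288]  mean=-2.5509  Neff=7.9781  idx=[0, 1, 2, 3, 4, 5, 6, 7]

post_mean = -2.5509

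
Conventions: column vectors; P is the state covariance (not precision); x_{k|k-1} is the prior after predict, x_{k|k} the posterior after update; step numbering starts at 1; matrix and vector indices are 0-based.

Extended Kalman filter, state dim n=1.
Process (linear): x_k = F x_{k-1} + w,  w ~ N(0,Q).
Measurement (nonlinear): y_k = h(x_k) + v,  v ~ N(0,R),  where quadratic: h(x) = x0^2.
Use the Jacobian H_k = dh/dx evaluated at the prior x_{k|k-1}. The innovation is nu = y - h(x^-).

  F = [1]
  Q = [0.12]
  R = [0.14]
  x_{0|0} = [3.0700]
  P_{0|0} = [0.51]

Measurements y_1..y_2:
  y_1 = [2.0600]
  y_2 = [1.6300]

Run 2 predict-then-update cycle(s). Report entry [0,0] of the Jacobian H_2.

H_jac[0,0] = 3.7551

step 1: x^-=[3.0700]  P^-=[0.6300]  H_jac=[6.1400]  S=[23.8907]  K=[0.1619]  nu=[-7.3649]  x^+=[1.8775]  P^+=[0.0037]
step 2: x^-=[1.8775]  P^-=[0.1237]  H_jac=[3.7551]  S=[1.8841]  K=[0.2465]  nu=[-1.8951]  x^+=[1.4103]  P^+=[0.0092]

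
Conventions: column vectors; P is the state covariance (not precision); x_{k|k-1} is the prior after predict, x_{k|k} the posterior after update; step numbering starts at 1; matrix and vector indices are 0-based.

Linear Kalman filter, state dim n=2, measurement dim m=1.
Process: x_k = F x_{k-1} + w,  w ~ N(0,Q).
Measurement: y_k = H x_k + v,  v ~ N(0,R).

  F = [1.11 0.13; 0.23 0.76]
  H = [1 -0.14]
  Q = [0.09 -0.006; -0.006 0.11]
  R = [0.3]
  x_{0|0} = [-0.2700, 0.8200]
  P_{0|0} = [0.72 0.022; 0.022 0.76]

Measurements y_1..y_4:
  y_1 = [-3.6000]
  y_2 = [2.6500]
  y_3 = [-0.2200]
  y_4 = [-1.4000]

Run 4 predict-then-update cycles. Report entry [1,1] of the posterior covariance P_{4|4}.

P_post[1,1] = 0.3644

step 1: x^-=[-0.1931, 0.5611]  P^-=[0.9963 0.2721; 0.2721 0.5948]  S=[1.2318]  K=[0.7779; 0.1533]  nu=[-3.3283]  x^+=[-2.7823, 0.0508]  P^+=[0.2509 0.1252; 0.1252 0.5658]
step 2: x^-=[-3.0817, -0.6013]  P^-=[0.4448 0.2233; 0.2233 0.4939]  S=[0.6920]  K=[0.5977; 0.2228]  nu=[5.6475]  x^+=[0.2936, 0.6571]  P^+=[0.1977 0.1312; 0.1312 0.4595]
step 3: x^-=[0.4113, 0.5669]  P^-=[0.3792 0.2044; 0.2044 0.4317]  S=[0.6304]  K=[0.5561; 0.2284]  nu=[-0.5519]  x^+=[0.1044, 0.4408]  P^+=[0.1842 0.1244; 0.1244 0.3988]
step 4: x^-=[0.1732, 0.3590]  P^-=[0.3596 0.1891; 0.1891 0.3936]  S=[0.6144]  K=[0.5422; 0.2181]  nu=[-1.5229]  x^+=[-0.6526, 0.0269]  P^+=[0.1790 0.1164; 0.1164 0.3644]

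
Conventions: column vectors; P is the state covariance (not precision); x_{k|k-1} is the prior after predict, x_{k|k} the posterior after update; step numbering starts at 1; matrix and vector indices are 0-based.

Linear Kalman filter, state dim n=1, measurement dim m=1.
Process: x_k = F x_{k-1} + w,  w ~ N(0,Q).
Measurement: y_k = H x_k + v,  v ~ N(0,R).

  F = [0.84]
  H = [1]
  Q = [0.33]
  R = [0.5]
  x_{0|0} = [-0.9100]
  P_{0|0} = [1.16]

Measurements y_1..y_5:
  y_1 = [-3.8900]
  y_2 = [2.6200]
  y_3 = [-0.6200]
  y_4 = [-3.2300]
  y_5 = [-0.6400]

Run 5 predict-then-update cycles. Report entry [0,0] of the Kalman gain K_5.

K[0,0] = 0.5040

step 1: x^-=[-0.7644]  P^-=[1.1485]  S=[1.6485]  K=[0.6967]  nu=[-3.1256]  x^+=[-2.9420]  P^+=[0.3483]
step 2: x^-=[-2.4713]  P^-=[0.5758]  S=[1.0758]  K=[0.5352]  nu=[5.0913]  x^+=[0.2537]  P^+=[0.2676]
step 3: x^-=[0.2131]  P^-=[0.5188]  S=[1.0188]  K=[0.5092]  nu=[-0.8331]  x^+=[-0.2111]  P^+=[0.2546]
step 4: x^-=[-0.1774]  P^-=[0.5097]  S=[1.0097]  K=[0.5048]  nu=[-3.0526]  x^+=[-1.7183]  P^+=[0.2524]
step 5: x^-=[-1.4434]  P^-=[0.5081]  S=[1.0081]  K=[0.5040]  nu=[0.8034]  x^+=[-1.0385]  P^+=[0.2520]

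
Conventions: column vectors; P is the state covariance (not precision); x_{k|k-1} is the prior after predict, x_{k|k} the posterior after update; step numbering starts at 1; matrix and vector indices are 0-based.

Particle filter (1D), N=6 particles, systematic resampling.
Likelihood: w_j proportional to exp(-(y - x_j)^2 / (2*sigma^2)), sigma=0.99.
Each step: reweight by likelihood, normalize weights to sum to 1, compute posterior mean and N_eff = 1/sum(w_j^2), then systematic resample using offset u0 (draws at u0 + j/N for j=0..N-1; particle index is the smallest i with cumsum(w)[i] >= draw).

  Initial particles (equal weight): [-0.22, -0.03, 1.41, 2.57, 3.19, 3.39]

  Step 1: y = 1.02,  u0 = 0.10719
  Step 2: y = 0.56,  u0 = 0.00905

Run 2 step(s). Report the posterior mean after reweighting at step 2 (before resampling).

post_mean = 0.7709

step 1: w=[0.1908, 0.2382, 0.3868, 0.1227, 0.0378, 0.0238]  mean=1.0129  Neff=3.8500  idx=[0, 1, 2, 2, 2, 4]
step 2: w=[0.1995, 0.2278, 0.1882, 0.1882, 0.1882, 0.0080]  mean=0.7709  Neff=5.0489  idx=[0, 0, 1, 2, 3, 4]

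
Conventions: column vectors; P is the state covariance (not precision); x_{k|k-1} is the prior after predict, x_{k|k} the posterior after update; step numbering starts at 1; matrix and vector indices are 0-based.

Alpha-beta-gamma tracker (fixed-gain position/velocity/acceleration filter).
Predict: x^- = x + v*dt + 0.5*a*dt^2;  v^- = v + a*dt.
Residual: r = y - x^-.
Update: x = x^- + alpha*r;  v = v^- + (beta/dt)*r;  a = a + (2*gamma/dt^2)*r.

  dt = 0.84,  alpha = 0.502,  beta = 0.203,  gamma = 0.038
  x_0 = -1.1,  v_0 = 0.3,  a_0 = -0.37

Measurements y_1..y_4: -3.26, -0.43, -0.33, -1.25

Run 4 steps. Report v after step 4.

v_post = -0.4109

step 1: x_pred=-0.9785  r=-2.2815  x^+=-2.1238  v^+=-0.5622  a^+=-0.6157
step 2: x_pred=-2.8133  r=2.3833  x^+=-1.6169  v^+=-0.5034  a^+=-0.3590
step 3: x_pred=-2.1664  r=1.8364  x^+=-1.2445  v^+=-0.3612  a^+=-0.1612
step 4: x_pred=-1.6048  r=0.3548  x^+=-1.4267  v^+=-0.4109  a^+=-0.1230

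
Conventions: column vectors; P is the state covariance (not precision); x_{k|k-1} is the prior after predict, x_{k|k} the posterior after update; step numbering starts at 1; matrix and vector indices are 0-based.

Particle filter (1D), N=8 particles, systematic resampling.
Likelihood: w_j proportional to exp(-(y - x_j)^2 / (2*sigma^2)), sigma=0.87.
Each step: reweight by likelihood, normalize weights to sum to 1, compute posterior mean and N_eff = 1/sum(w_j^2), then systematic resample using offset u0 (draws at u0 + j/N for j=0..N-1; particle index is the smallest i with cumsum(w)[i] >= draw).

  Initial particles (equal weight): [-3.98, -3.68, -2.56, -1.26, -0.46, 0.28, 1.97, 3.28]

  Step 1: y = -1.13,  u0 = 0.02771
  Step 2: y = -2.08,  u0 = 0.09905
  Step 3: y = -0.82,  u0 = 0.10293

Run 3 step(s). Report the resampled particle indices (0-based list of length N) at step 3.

resampled_idx = [2, 3, 3, 4, 5, 6, 7, 7]

step 1: w=[0.0020, 0.0060, 0.1136, 0.4337, 0.3260, 0.1179, 0.0008, 0.0000]  mean=-0.9828  Neff=3.1133  idx=[2, 3, 3, 3, 3, 4, 4, 5]
step 2: w=[0.2258, 0.1687, 0.1687, 0.1687, 0.1687, 0.0465, 0.0465, 0.0066]  mean=-1.4691  Neff=5.9122  idx=[0, 0, 1, 2, 3, 3, 4, 6]
step 3: w=[0.0242, 0.0242, 0.1575, 0.1575, 0.1575, 0.1575, 0.1575, 0.1643]  mean=-1.1916  Neff=6.5736  idx=[2, 3, 3, 4, 5, 6, 7, 7]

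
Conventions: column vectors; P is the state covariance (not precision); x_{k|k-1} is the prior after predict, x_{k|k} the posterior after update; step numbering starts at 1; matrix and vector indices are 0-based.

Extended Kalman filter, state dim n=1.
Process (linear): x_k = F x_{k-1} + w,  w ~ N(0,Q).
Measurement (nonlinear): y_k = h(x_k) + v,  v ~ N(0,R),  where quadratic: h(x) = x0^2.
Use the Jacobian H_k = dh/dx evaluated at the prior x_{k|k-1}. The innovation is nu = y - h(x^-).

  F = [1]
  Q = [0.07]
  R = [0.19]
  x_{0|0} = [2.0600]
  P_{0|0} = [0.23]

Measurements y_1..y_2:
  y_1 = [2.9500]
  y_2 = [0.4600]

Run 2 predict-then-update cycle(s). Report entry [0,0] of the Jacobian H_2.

H_jac[0,0] = 3.5146

step 1: x^-=[2.0600]  P^-=[0.3000]  H_jac=[4.1200]  S=[5.2823]  K=[0.2340]  nu=[-1.2936]  x^+=[1.7573]  P^+=[0.0108]
step 2: x^-=[1.7573]  P^-=[0.0808]  H_jac=[3.5146]  S=[1.1880]  K=[0.2390]  nu=[-2.6281]  x^+=[1.1291]  P^+=[0.0129]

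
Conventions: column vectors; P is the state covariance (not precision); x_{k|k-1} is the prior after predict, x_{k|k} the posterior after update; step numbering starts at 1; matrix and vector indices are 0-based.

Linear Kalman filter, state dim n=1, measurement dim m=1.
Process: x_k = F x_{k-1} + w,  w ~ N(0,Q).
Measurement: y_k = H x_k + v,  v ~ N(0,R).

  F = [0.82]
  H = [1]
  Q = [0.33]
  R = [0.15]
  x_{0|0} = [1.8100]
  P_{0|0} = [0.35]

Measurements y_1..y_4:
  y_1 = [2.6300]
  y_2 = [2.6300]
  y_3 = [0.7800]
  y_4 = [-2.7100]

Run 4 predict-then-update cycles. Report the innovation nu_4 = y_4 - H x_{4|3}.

innov = [-3.6226]

step 1: x^-=[1.4842]  P^-=[0.5653]  S=[0.7153]  K=[0.7903]  nu=[1.1458]  x^+=[2.3897]  P^+=[0.1185]
step 2: x^-=[1.9596]  P^-=[0.4097]  S=[0.5597]  K=[0.7320]  nu=[0.6704]  x^+=[2.4503]  P^+=[0.1098]
step 3: x^-=[2.0093]  P^-=[0.4038]  S=[0.5538]  K=[0.7292]  nu=[-1.2293]  x^+=[1.1129]  P^+=[0.1094]
step 4: x^-=[0.9126]  P^-=[0.4035]  S=[0.5535]  K=[0.7290]  nu=[-3.6226]  x^+=[-1.7283]  P^+=[0.1094]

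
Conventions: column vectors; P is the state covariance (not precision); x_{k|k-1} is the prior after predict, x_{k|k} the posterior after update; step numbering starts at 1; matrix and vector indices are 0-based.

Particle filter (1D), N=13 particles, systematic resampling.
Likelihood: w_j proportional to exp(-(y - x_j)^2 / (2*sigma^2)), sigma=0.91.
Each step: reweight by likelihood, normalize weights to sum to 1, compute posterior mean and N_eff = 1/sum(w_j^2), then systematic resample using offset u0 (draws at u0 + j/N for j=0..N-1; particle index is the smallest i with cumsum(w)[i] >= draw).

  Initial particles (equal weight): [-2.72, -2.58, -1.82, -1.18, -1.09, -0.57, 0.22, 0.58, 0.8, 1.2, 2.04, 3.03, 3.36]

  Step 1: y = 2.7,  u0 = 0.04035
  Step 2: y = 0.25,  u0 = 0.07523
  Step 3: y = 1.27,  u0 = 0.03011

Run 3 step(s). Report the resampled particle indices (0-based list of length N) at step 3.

step 1: w=[0.0000, 0.0000, 0.0000, 0.0000, 0.0001, 0.0005, 0.0083, 0.0226, 0.0385, 0.0875, 0.2618, 0.3189, 0.2618]  mean=2.5302  Neff=4.0247  idx=[8, 9, 10, 10, 10, 11, 11, 11, 11, 11, 12, 12, 12]
step 2: w=[0.4380, 0.3049, 0.0760, 0.0760, 0.0760, 0.0049, 0.0049, 0.0049, 0.0049, 0.0049, 0.0015, 0.0015, 0.0015]  mean=1.2714  Neff=3.3093  idx=[0, 0, 0, 0, 0, 1, 1, 1, 1, 2, 3, 4, 11]
step 3: w=[0.0831, 0.0831, 0.0831, 0.0831, 0.0831, 0.0947, 0.0947, 0.0947, 0.0947, 0.0664, 0.0664, 0.0664, 0.0068]  mean=1.2158  Neff=11.9583  idx=[0, 1, 2, 3, 4, 4, 5, 6, 7, 8, 9, 10, 11]

resampled_idx = [0, 1, 2, 3, 4, 4, 5, 6, 7, 8, 9, 10, 11]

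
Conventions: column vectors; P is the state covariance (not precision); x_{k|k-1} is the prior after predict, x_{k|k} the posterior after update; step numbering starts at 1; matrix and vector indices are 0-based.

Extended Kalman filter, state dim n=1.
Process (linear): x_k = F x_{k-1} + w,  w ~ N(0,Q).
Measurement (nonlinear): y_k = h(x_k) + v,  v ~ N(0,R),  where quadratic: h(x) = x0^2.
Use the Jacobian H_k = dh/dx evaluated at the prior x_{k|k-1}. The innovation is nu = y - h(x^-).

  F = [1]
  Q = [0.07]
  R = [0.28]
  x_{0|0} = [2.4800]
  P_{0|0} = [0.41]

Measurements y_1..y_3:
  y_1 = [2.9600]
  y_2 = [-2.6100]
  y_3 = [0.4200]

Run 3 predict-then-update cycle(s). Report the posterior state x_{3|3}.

step 1: x^-=[2.4800]  P^-=[0.4800]  H_jac=[4.9600]  S=[12.0888]  K=[0.1969]  nu=[-3.1904]  x^+=[1.8517]  P^+=[0.0111]
step 2: x^-=[1.8517]  P^-=[0.0811]  H_jac=[3.7033]  S=[1.3925]  K=[0.2157]  nu=[-6.0387]  x^+=[0.5489]  P^+=[0.0163]
step 3: x^-=[0.5489]  P^-=[0.0863]  H_jac=[1.0979]  S=[0.3840]  K=[0.2467]  nu=[0.1187]  x^+=[0.5782]  P^+=[0.0629]

x_post = [0.5782]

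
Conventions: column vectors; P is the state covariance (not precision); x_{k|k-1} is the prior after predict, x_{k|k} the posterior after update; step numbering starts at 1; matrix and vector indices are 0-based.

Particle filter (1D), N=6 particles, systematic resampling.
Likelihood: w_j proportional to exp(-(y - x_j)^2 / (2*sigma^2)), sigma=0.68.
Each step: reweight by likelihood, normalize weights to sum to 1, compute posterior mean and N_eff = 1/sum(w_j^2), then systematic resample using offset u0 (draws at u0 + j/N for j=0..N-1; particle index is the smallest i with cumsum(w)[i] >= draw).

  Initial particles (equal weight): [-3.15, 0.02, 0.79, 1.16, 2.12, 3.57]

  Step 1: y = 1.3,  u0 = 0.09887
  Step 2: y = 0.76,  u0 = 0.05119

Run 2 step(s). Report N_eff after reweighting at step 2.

N_eff = 5.2420

step 1: w=[0.0000, 0.0711, 0.3157, 0.4095, 0.2021, 0.0016]  mean=1.1600  Neff=3.1925  idx=[2, 2, 3, 3, 3, 4]
step 2: w=[0.2145, 0.2145, 0.1806, 0.1806, 0.1806, 0.0291]  mean=1.0291  Neff=5.2420  idx=[0, 1, 1, 2, 3, 4]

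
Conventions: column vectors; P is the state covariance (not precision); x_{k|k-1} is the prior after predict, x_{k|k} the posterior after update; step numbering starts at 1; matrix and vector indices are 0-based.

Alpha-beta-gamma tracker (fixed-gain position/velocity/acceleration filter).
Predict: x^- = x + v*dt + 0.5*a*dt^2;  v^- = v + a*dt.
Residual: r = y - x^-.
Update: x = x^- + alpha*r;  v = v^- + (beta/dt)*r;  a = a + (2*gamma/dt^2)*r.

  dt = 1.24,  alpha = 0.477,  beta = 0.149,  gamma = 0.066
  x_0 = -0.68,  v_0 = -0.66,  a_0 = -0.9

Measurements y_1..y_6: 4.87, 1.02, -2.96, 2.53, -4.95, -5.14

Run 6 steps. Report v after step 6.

v_post = -1.2024

step 1: x_pred=-2.1903  r=7.0603  x^+=1.1775  v^+=-0.9276  a^+=-0.2939
step 2: x_pred=-0.1987  r=1.2187  x^+=0.3826  v^+=-1.1456  a^+=-0.1893
step 3: x_pred=-1.1834  r=-1.7766  x^+=-2.0309  v^+=-1.5937  a^+=-0.3418
step 4: x_pred=-4.2699  r=6.7999  x^+=-1.0263  v^+=-1.2005  a^+=0.2420
step 5: x_pred=-2.3289  r=-2.6211  x^+=-3.5792  v^+=-1.2154  a^+=0.0170
step 6: x_pred=-5.0732  r=-0.0668  x^+=-5.1050  v^+=-1.2024  a^+=0.0112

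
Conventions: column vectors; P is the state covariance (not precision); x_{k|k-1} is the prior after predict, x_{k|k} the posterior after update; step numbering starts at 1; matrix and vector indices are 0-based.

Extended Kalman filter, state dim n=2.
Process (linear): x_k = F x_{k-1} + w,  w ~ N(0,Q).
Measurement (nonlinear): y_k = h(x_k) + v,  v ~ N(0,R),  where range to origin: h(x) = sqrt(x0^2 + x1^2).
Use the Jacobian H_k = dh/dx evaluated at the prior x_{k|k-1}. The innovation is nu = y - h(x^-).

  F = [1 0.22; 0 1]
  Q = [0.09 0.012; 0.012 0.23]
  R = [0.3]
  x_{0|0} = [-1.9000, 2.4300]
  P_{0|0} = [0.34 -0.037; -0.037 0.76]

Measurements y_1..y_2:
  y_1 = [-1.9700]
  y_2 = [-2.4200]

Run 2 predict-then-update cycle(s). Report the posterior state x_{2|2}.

x_post = [1.0487, 0.9703]

step 1: x^-=[-1.3654, 2.4300]  P^-=[0.4505 0.1422; 0.1422 0.9900]  H_jac=[-0.4899 0.8718]  S=[1.0391]  K=[-0.0931; 0.7636]  nu=[-4.7573]  x^+=[-0.9226, -1.2026]  P^+=[0.4415 0.2160; 0.2160 0.3842]
step 2: x^-=[-1.1872, -1.2026]  P^-=[0.6452 0.3126; 0.3126 0.6142]  H_jac=[-0.7025 -0.7117]  S=[1.2420]  K=[-0.5440; -0.5287]  nu=[-4.1099]  x^+=[1.0487, 0.9703]  P^+=[0.2776 -0.0447; -0.0447 0.2670]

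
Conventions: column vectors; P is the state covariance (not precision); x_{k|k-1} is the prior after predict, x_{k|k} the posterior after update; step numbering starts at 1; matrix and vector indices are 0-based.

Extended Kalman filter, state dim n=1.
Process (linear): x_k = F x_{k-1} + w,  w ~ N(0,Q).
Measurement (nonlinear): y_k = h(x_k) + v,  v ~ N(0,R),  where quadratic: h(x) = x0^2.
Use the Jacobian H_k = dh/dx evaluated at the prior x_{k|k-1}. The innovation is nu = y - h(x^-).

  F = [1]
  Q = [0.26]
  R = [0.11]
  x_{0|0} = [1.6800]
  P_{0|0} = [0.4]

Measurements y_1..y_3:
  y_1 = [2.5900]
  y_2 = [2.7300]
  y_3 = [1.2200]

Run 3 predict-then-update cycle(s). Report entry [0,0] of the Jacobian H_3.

step 1: x^-=[1.6800]  P^-=[0.6600]  H_jac=[3.3600]  S=[7.5611]  K=[0.2933]  nu=[-0.2324]  x^+=[1.6118]  P^+=[0.0096]
step 2: x^-=[1.6118]  P^-=[0.2696]  H_jac=[3.2237]  S=[2.9117]  K=[0.2985]  nu=[0.1320]  x^+=[1.6512]  P^+=[0.0102]
step 3: x^-=[1.6512]  P^-=[0.2702]  H_jac=[3.3025]  S=[3.0567]  K=[0.2919]  nu=[-1.5066]  x^+=[1.2115]  P^+=[0.0097]

H_jac[0,0] = 3.3025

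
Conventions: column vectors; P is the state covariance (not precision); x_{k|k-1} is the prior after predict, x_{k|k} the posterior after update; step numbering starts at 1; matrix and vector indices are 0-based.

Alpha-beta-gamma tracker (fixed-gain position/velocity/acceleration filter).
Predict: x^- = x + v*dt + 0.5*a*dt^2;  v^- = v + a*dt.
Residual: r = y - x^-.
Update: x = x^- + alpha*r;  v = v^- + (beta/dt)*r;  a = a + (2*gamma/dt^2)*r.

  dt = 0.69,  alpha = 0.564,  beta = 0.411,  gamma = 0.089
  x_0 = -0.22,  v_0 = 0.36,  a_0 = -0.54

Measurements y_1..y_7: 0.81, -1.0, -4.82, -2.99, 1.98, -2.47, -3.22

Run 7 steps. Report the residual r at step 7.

resid = -3.0070

step 1: x_pred=-0.1001  r=0.9101  x^+=0.4132  v^+=0.5295  a^+=-0.1997
step 2: x_pred=0.7310  r=-1.7310  x^+=-0.2453  v^+=-0.6394  a^+=-0.8469
step 3: x_pred=-0.8880  r=-3.9320  x^+=-3.1057  v^+=-3.5658  a^+=-2.3169
step 4: x_pred=-6.1176  r=3.1276  x^+=-4.3536  v^+=-3.3015  a^+=-1.1476
step 5: x_pred=-6.9049  r=8.8849  x^+=-1.8938  v^+=1.1989  a^+=2.1742
step 6: x_pred=-0.5490  r=-1.9210  x^+=-1.6324  v^+=1.5548  a^+=1.4560
step 7: x_pred=-0.2130  r=-3.0070  x^+=-1.9089  v^+=0.7683  a^+=0.3317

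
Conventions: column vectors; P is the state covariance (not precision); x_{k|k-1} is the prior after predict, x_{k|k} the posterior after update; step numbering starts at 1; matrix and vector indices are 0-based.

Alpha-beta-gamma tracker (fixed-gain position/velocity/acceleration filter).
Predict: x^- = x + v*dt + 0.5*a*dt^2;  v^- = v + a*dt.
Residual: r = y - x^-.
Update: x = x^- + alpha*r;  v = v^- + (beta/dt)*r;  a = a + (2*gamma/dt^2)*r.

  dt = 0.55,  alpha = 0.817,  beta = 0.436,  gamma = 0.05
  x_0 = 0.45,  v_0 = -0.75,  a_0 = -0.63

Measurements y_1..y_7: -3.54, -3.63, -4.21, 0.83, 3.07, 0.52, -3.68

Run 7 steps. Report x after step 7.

x_post = -2.5170

step 1: x_pred=-0.0578  r=-3.4822  x^+=-2.9028  v^+=-3.8569  a^+=-1.7811
step 2: x_pred=-5.2935  r=1.6635  x^+=-3.9344  v^+=-3.5179  a^+=-1.2312
step 3: x_pred=-6.0555  r=1.8455  x^+=-4.5477  v^+=-2.7321  a^+=-0.6212
step 4: x_pred=-6.1443  r=6.9743  x^+=-0.4463  v^+=2.4550  a^+=1.6844
step 5: x_pred=1.1587  r=1.9113  x^+=2.7202  v^+=4.8966  a^+=2.3162
step 6: x_pred=5.7637  r=-5.2437  x^+=1.4796  v^+=2.0137  a^+=0.5828
step 7: x_pred=2.6753  r=-6.3553  x^+=-2.5170  v^+=-2.7038  a^+=-1.5181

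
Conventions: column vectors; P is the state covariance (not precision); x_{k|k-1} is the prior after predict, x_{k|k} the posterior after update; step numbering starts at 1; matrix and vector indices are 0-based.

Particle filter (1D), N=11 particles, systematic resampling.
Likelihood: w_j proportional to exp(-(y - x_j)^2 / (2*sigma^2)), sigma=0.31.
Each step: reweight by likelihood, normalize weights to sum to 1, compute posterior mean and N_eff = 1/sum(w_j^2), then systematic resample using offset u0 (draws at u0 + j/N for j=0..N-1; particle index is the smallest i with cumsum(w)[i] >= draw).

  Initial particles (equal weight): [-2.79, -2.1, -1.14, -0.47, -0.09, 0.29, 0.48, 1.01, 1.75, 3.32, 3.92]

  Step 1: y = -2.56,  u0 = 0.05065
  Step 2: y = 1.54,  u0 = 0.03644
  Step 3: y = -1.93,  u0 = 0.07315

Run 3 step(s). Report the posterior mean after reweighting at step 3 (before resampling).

post_mean = -2.1000

step 1: w=[0.6954, 0.3045, 0.0000, 0.0000, 0.0000, 0.0000, 0.0000, 0.0000, 0.0000, 0.0000, 0.0000]  mean=-2.5798  Neff=1.7350  idx=[0, 0, 0, 0, 0, 0, 0, 0, 1, 1, 1]
step 2: w=[0.0000, 0.0000, 0.0000, 0.0000, 0.0000, 0.0000, 0.0000, 0.0000, 0.3333, 0.3333, 0.3333]  mean=-2.1000  Neff=3.0000  idx=[8, 8, 8, 8, 9, 9, 9, 10, 10, 10, 10]
step 3: w=[0.0909, 0.0909, 0.0909, 0.0909, 0.0909, 0.0909, 0.0909, 0.0909, 0.0909, 0.0909, 0.0909]  mean=-2.1000  Neff=11.0000  idx=[0, 1, 2, 3, 4, 5, 6, 7, 8, 9, 10]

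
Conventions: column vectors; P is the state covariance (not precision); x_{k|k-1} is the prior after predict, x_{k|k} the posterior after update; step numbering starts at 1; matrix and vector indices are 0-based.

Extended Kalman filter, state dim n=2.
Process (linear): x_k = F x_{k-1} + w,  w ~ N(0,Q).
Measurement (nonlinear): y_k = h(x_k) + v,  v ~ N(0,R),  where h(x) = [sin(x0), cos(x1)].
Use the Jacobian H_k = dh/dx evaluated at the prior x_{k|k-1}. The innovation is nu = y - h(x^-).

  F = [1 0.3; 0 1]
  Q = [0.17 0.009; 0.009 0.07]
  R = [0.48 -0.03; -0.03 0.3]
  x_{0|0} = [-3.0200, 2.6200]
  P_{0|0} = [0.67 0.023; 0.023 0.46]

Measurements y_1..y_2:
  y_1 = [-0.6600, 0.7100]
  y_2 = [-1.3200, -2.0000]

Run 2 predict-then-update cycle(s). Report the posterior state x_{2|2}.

x_post = [-1.4583, 2.8045]

step 1: x^-=[-2.2340, 2.6200]  P^-=[0.8952 0.1700; 0.1700 0.5300]  H_jac=[-0.6156 0.0000; 0.0000 -0.4983]  S=[0.8193 0.0221; 0.0221 0.4316]  K=[-0.6683 -0.1620; -0.1114 -0.6062]  nu=[0.1280, 1.5770]  x^+=[-2.5750, 1.6498]  P^+=[0.5132 0.0573; 0.0573 0.3583]
step 2: x^-=[-2.0801, 1.6498]  P^-=[0.7498 0.1738; 0.1738 0.4283]  H_jac=[-0.4875 0.0000; 0.0000 -0.9969]  S=[0.6582 0.0545; 0.0545 0.7256]  K=[-0.5389 -0.1983; -0.0805 -0.5823]  nu=[-0.4469, -1.9211]  x^+=[-1.4583, 2.8045]  P^+=[0.5184 0.0435; 0.0435 0.1728]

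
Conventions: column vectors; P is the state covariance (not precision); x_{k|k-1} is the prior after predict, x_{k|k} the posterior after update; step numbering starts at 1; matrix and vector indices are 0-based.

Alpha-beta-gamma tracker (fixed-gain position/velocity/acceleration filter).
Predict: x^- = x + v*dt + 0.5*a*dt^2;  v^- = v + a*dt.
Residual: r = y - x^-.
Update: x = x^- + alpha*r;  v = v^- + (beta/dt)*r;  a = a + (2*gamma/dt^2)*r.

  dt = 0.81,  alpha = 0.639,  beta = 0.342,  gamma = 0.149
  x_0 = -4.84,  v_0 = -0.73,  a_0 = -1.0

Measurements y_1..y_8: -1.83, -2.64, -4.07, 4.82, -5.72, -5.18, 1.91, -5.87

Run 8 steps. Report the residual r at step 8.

resid = -3.2853

step 1: x_pred=-5.7594  r=3.9294  x^+=-3.2485  v^+=0.1191  a^+=0.7847
step 2: x_pred=-2.8946  r=0.2546  x^+=-2.7319  v^+=0.8622  a^+=0.9004
step 3: x_pred=-1.7382  r=-2.3318  x^+=-3.2282  v^+=0.6069  a^+=-0.1587
step 4: x_pred=-2.7887  r=7.6087  x^+=2.0733  v^+=3.6909  a^+=3.2971
step 5: x_pred=6.1445  r=-11.8645  x^+=-1.4369  v^+=1.3521  a^+=-2.0917
step 6: x_pred=-1.0279  r=-4.1521  x^+=-3.6811  v^+=-2.0953  a^+=-3.9776
step 7: x_pred=-6.6832  r=8.5932  x^+=-1.1921  v^+=-1.6890  a^+=-0.0746
step 8: x_pred=-2.5847  r=-3.2853  x^+=-4.6840  v^+=-3.1365  a^+=-1.5668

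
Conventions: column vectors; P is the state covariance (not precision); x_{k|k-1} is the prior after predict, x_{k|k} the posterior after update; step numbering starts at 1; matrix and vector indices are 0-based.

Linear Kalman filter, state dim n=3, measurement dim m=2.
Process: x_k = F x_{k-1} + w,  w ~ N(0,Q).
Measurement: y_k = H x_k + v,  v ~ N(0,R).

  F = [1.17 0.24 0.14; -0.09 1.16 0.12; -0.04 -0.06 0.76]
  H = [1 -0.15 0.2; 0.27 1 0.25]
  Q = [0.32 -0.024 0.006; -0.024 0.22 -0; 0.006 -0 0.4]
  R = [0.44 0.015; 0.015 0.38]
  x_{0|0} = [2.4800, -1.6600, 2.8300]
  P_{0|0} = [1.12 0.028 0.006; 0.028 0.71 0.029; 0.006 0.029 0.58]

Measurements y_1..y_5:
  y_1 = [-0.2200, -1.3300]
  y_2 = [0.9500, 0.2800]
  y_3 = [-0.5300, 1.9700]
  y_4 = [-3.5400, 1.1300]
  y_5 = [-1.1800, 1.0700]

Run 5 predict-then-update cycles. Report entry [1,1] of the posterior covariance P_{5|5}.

step 1: x^-=[2.8994, -1.8092, 2.1512]  P^-=[1.9251 0.1092 0.0132; 0.1092 1.1949 0.0313; 0.0132 0.0313 0.7365]  S=[2.3921 0.5062; 0.5062 1.8376]  K=[0.7712 0.1316; -0.1790 0.7198; 0.0424 0.1075]  nu=[-3.8210, -0.8414]  x^+=[-0.1580, -1.7309, 1.8988]  P^+=[0.3679 -0.0038 -0.1358; -0.0038 0.2965 -0.0984; -0.1358 -0.0984 0.7063]
step 2: x^-=[-0.3345, -1.7658, 1.5533]  P^-=[0.8013 -0.0096 -0.0771; -0.0096 0.6084 -0.0309; -0.0771 -0.0309 0.8269]  S=[1.2619 0.1438; 0.1438 1.0675]  K=[0.6133 0.0930; -0.1510 0.5806; 0.0579 0.1374]  nu=[0.7090, 1.7478]  x^+=[0.2629, -0.8580, 1.8345]  P^+=[0.3010 0.0004 -0.1485; 0.0004 0.2450 -0.1069; -0.1485 -0.1069 0.8002]
step 3: x^-=[0.3585, -0.7988, 1.4352]  P^-=[0.7062 -0.0129 -0.0763; -0.0129 0.5370 -0.0256; -0.0763 -0.0256 0.8823]  S=[1.1685 0.1295; 0.1295 0.9935]  K=[0.5837 0.0836; -0.1453 0.5495; 0.0705 0.1663]  nu=[-1.2954, 2.3132]  x^+=[-0.2042, 0.6604, 1.7286]  P^+=[0.2885 0.0005 -0.1516; 0.0005 0.2330 -0.1063; -0.1516 -0.1063 0.8460]
step 4: x^-=[0.1616, 0.9918, 1.2822]  P^-=[0.6884 -0.0143 -0.0733; -0.0143 0.5217 -0.0199; -0.0733 -0.0199 0.9089]  S=[1.1527 0.1289; 0.1289 0.9811]  K=[0.5774 0.0804; -0.1443 0.5417; 0.0764 0.1811]  nu=[-3.8093, -0.2260]  x^+=[-2.0560, 1.4189, 0.9502]  P^+=[0.2858 0.0002 -0.1527; 0.0002 0.2300 -0.1054; -0.1527 -0.1054 0.8664]
step 5: x^-=[-1.9320, 1.9450, 0.7193]  P^-=[0.6845 -0.0149 -0.0718; -0.0149 0.5181 -0.0169; -0.0718 -0.0169 0.9206]  S=[1.1498 0.1292; 0.1292 0.9794]  K=[0.5759 0.0792; -0.1442 0.5396; 0.0788 0.1875]  nu=[0.8999, -0.5332]  x^+=[-1.4559, 1.5276, 0.6902]  P^+=[0.2853 0.0000 -0.1533; 0.0000 0.2291 -0.1050; -0.1533 -0.1050 0.8752]

P_post[1,1] = 0.2291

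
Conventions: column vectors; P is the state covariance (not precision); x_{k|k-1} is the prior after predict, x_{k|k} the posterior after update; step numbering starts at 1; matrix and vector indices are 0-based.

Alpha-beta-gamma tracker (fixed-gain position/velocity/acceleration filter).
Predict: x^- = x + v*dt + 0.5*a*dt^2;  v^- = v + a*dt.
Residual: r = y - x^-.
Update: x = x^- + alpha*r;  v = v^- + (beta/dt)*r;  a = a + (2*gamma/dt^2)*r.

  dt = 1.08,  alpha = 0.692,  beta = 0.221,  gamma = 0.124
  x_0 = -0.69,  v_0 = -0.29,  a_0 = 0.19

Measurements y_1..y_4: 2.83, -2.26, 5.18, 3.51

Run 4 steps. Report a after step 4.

step 1: x_pred=-0.8924  r=3.7224  x^+=1.6835  v^+=0.6769  a^+=0.9815
step 2: x_pred=2.9870  r=-5.2470  x^+=-0.6439  v^+=0.6632  a^+=-0.1342
step 3: x_pred=-0.0059  r=5.1859  x^+=3.5827  v^+=1.5795  a^+=0.9685
step 4: x_pred=5.8534  r=-2.3434  x^+=4.2318  v^+=2.1459  a^+=0.4702

a_post = 0.4702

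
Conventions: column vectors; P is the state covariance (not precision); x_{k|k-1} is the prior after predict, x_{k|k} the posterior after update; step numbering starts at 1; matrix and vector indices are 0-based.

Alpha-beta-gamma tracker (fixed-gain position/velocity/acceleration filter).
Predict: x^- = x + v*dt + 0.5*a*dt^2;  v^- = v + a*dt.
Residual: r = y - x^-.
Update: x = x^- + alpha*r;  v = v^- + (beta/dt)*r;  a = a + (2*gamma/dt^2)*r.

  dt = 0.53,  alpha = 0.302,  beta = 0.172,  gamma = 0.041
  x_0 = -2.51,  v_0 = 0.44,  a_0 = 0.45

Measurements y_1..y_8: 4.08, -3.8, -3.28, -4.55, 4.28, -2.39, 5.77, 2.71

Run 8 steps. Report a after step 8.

step 1: x_pred=-2.2136  r=6.2936  x^+=-0.3129  v^+=2.7210  a^+=2.2872
step 2: x_pred=1.4504  r=-5.2504  x^+=-0.1352  v^+=2.2293  a^+=0.7545
step 3: x_pred=1.1523  r=-4.4323  x^+=-0.1863  v^+=1.1908  a^+=-0.5393
step 4: x_pred=0.3691  r=-4.9191  x^+=-1.1165  v^+=-0.6915  a^+=-1.9753
step 5: x_pred=-1.7604  r=6.0404  x^+=0.0638  v^+=0.2219  a^+=-0.2120
step 6: x_pred=0.1516  r=-2.5416  x^+=-0.6159  v^+=-0.7153  a^+=-0.9540
step 7: x_pred=-1.1290  r=6.8990  x^+=0.9545  v^+=1.0180  a^+=1.0600
step 8: x_pred=1.6429  r=1.0671  x^+=1.9652  v^+=1.9261  a^+=1.3715

a_post = 1.3715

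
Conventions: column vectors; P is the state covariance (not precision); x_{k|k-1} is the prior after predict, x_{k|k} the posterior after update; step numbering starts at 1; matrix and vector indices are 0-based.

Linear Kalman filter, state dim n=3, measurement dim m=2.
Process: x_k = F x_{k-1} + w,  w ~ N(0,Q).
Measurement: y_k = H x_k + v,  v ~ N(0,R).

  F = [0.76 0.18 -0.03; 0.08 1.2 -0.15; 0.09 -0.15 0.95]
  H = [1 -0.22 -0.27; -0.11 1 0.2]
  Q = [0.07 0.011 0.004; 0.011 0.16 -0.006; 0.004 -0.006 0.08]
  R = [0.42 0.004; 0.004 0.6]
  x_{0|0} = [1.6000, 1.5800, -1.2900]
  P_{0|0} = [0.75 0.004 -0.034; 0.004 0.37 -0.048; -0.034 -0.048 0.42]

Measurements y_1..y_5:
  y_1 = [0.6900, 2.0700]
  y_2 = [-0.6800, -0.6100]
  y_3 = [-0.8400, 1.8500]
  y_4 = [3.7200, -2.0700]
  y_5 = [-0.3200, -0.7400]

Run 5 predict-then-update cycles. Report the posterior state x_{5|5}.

step 1: x^-=[1.5391, 2.2175, -1.3185]  P^-=[0.5187 0.1491 0.0001; 0.1491 0.7259 -0.1846; 0.0001 -0.1846 0.4812]  S=[0.9214 -0.0281; -0.0281 1.2448]  K=[0.5300 0.0859; 0.0591 0.5417; -0.0991 -0.0732]  nu=[-0.7172, 0.2855]  x^+=[1.1835, 2.3298, -1.2683]  P^+=[0.2533 0.0705 0.0550; 0.0705 0.3593 -0.1315; 0.0550 -0.1315 0.4659]
step 2: x^-=[1.3569, 3.0806, -1.4479]  P^-=[0.2466 0.1733 0.0079; 0.1733 0.7490 -0.2779; 0.0079 -0.2779 0.5556]  S=[0.6298 0.0487; 0.0487 1.2246]  K=[0.3192 0.1080; 0.0904 0.5471; -0.1183 -0.1322]  nu=[-1.7500, -3.2518]  x^+=[0.4470, 1.1434, -0.8110]  P^+=[0.1648 0.0738 0.0519; 0.0738 0.3725 -0.1788; 0.0519 -0.1788 0.5238]
step 3: x^-=[0.5699, 1.5295, -0.9017]  P^-=[0.1975 0.1775 -0.0110; 0.1775 0.7866 -0.3441; -0.0110 -0.3441 0.6203]  S=[0.5878 0.0630; 0.0630 1.2376]  K=[0.2627 0.1107; 0.1057 0.5588; -0.1568 -0.1688]  nu=[-1.3169, 0.5636]  x^+=[0.2863, 1.7052, -0.7903]  P^+=[0.1381 0.0746 0.0402; 0.0746 0.3861 -0.2109; 0.0402 -0.2109 0.5673]
step 4: x^-=[0.5482, 2.1877, -0.9808]  P^-=[0.1836 0.1831 -0.0285; 0.1831 0.8189 -0.3909; -0.0285 -0.3909 0.6667]  S=[0.5803 0.0713; 0.0713 1.2525]  K=[0.2466 0.1114; 0.1170 0.5687; -0.1876 -0.1924]  nu=[3.3883, -4.0013]  x^+=[0.9379, 0.3086, -0.8463]  P^+=[0.1289 0.0760 0.0300; 0.0760 0.3964 -0.2319; 0.0300 -0.2319 0.5948]
step 5: x^-=[0.7937, 0.5723, -0.7659]  P^-=[0.1797 0.1887 -0.0414; 0.1887 0.8424 -0.4216; -0.0414 -0.4216 0.6959]  S=[0.5805 0.0774; 0.0774 1.2641]  K=[0.2424 0.1122; 0.1251 0.5756; -0.2076 -0.2071]  nu=[-1.1946, -1.0718]  x^+=[0.3839, -0.1941, -0.2960]  P^+=[0.1255 0.0775 0.0229; 0.0775 0.4033 -0.2446; 0.0229 -0.2446 0.6101]

x_post = [0.3839, -0.1941, -0.2960]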